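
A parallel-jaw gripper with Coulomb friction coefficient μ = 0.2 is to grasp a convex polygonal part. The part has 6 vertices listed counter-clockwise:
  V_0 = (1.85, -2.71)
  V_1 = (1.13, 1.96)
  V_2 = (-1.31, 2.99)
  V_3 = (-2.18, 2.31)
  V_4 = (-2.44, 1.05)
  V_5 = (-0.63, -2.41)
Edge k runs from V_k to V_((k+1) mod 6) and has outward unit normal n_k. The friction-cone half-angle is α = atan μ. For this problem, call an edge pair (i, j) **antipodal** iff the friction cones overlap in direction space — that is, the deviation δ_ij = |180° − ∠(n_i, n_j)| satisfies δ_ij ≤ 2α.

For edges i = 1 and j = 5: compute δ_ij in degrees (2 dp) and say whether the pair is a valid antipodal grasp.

δ = 15.99°, valid

α = atan 0.2 = 11.31°;  2α = 22.62°
edge 1: e_1 = (-2.44, +1.03);  n_1 = (+0.3889, +0.9213)
edge 5: e_5 = (+2.48, -0.30);  n_5 = (-0.1201, -0.9928)
∠(n_1, n_5) = 164.01°
δ = |180° − 164.01°| = 15.99°
15.99° ≤ 2α = 22.62°  →  valid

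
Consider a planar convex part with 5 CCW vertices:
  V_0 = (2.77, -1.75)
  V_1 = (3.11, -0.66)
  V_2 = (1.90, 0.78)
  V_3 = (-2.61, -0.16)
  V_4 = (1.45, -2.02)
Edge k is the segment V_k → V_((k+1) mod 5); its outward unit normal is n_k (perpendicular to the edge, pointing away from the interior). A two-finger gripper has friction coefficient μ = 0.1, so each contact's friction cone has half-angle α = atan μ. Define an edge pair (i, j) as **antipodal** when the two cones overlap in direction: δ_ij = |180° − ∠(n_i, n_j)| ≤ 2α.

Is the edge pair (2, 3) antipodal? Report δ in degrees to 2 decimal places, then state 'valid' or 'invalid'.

α = atan 0.1 = 5.71°;  2α = 11.42°
edge 2: e_2 = (-4.51, -0.94);  n_2 = (-0.2040, +0.9790)
edge 3: e_3 = (+4.06, -1.86);  n_3 = (-0.4165, -0.9091)
∠(n_2, n_3) = 143.61°
δ = |180° − 143.61°| = 36.39°
36.39° > 2α = 11.42°  →  invalid

δ = 36.39°, invalid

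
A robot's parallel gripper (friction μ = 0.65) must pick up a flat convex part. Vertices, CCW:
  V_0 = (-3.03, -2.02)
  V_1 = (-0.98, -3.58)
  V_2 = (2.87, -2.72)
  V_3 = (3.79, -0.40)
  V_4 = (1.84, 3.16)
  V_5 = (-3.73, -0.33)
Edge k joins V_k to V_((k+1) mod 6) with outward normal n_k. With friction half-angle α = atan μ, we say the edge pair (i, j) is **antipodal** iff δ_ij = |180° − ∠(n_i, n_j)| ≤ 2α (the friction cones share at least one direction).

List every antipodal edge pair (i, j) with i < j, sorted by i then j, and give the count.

count = 5; pairs: (0,3), (1,4), (2,4), (2,5), (3,5)

α = atan 0.65 = 33.02°;  2α = 66.05°
n_0 = (-0.6056, -0.7958)
n_1 = (+0.2180, -0.9759)
n_2 = (+0.9296, -0.3686)
n_3 = (+0.8770, +0.4804)
n_4 = (-0.5310, +0.8474)
n_5 = (-0.9239, -0.3827)
  (0,1): δ = 130.14°  ·
  (0,2): δ = 74.36°  ·
  (0,3): δ = 24.02°  ✓
  (0,4): δ = 69.34°  ·
  (0,5): δ = 149.77°  ·
  (1,2): δ = 124.22°  ·
  (1,3): δ = 73.88°  ·
  (1,4): δ = 19.48°  ✓
  (1,5): δ = 99.91°  ·
  (2,3): δ = 129.66°  ·
  (2,4): δ = 36.30°  ✓
  (2,5): δ = 44.13°  ✓
  (3,4): δ = 86.64°  ·
  (3,5): δ = 6.21°  ✓
  (4,5): δ = 99.57°  ·
antipodal pairs: 5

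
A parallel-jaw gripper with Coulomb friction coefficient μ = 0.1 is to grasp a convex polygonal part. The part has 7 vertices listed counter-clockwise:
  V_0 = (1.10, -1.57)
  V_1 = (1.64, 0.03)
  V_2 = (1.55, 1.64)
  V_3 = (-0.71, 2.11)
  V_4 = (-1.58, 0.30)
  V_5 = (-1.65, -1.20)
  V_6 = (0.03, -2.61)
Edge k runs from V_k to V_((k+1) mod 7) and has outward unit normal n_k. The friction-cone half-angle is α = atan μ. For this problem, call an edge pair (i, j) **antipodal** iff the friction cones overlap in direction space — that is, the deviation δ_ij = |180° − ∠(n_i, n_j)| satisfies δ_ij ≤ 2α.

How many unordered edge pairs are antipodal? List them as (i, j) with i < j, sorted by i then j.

count = 2; pairs: (0,3), (1,4)

α = atan 0.1 = 5.71°;  2α = 11.42°
n_0 = (+0.9475, -0.3198)
n_1 = (+0.9984, +0.0558)
n_2 = (+0.2036, +0.9791)
n_3 = (-0.9013, +0.4332)
n_4 = (-0.9989, +0.0466)
n_5 = (-0.6429, -0.7660)
n_6 = (+0.6970, -0.7171)
  (0,1): δ = 158.15°  ·
  (0,2): δ = 83.10°  ·
  (0,3): δ = 7.02°  ✓
  (0,4): δ = 15.98°  ·
  (0,5): δ = 68.64°  ·
  (0,6): δ = 152.83°  ·
  (1,2): δ = 104.95°  ·
  (1,3): δ = 28.87°  ·
  (1,4): δ = 5.87°  ✓
  (1,5): δ = 46.79°  ·
  (1,6): δ = 130.99°  ·
  (2,3): δ = 103.92°  ·
  (2,4): δ = 80.92°  ·
  (2,5): δ = 28.26°  ·
  (2,6): δ = 55.93°  ·
  (3,4): δ = 157.00°  ·
  (3,5): δ = 104.33°  ·
  (3,6): δ = 20.14°  ·
  (4,5): δ = 127.33°  ·
  (4,6): δ = 43.14°  ·
  (5,6): δ = 95.81°  ·
antipodal pairs: 2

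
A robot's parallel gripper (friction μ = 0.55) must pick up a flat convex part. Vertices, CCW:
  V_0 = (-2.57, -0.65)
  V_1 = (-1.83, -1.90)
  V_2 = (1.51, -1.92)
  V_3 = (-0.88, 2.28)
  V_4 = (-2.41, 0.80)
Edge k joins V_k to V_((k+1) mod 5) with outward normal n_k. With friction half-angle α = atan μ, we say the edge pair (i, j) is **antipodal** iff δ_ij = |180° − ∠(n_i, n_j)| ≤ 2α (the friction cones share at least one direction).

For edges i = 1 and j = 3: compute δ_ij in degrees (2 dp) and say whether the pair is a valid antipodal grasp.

δ = 44.39°, valid

α = atan 0.55 = 28.81°;  2α = 57.62°
edge 1: e_1 = (+3.34, -0.02);  n_1 = (-0.0060, -1.0000)
edge 3: e_3 = (-1.53, -1.48);  n_3 = (-0.6953, +0.7188)
∠(n_1, n_3) = 135.61°
δ = |180° − 135.61°| = 44.39°
44.39° ≤ 2α = 57.62°  →  valid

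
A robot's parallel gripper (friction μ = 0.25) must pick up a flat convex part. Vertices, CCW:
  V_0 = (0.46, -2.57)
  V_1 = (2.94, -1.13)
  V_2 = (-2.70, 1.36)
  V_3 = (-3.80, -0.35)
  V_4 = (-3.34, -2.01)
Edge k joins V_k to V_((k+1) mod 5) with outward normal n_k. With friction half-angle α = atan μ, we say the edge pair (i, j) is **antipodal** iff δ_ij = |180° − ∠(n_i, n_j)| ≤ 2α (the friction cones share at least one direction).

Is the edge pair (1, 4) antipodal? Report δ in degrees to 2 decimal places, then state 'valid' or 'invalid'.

α = atan 0.25 = 14.04°;  2α = 28.07°
edge 1: e_1 = (-5.64, +2.49);  n_1 = (+0.4039, +0.9148)
edge 4: e_4 = (+3.80, -0.56);  n_4 = (-0.1458, -0.9893)
∠(n_1, n_4) = 164.56°
δ = |180° − 164.56°| = 15.44°
15.44° ≤ 2α = 28.07°  →  valid

δ = 15.44°, valid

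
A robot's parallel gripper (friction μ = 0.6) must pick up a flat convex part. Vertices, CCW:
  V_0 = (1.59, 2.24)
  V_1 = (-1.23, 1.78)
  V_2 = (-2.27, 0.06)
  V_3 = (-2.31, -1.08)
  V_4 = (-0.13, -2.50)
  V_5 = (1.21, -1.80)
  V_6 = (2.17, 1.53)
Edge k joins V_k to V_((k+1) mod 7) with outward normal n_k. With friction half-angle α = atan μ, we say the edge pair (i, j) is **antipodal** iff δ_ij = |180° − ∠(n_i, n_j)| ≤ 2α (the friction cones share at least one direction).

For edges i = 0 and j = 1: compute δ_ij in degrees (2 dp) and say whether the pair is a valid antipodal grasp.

α = atan 0.6 = 30.96°;  2α = 61.93°
edge 0: e_0 = (-2.82, -0.46);  n_0 = (-0.1610, +0.9870)
edge 1: e_1 = (-1.04, -1.72);  n_1 = (-0.8557, +0.5174)
∠(n_0, n_1) = 49.58°
δ = |180° − 49.58°| = 130.42°
130.42° > 2α = 61.93°  →  invalid

δ = 130.42°, invalid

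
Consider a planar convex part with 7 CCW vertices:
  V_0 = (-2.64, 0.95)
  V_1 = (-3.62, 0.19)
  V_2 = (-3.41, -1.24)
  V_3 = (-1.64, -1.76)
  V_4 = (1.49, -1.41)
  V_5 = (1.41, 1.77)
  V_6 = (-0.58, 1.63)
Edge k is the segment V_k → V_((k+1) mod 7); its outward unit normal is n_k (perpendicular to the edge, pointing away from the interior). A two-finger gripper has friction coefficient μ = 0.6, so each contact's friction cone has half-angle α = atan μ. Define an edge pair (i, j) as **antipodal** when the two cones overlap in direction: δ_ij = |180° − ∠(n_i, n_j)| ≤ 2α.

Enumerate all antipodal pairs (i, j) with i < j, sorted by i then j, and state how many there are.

α = atan 0.6 = 30.96°;  2α = 61.93°
n_0 = (-0.6128, +0.7902)
n_1 = (-0.9894, -0.1453)
n_2 = (-0.2819, -0.9595)
n_3 = (+0.1111, -0.9938)
n_4 = (+0.9997, +0.0251)
n_5 = (-0.0702, +0.9975)
n_6 = (-0.3135, +0.9496)
  (0,1): δ = 119.44°  ·
  (0,2): δ = 54.17°  ✓
  (0,3): δ = 31.41°  ✓
  (0,4): δ = 53.65°  ✓
  (0,5): δ = 146.23°  ·
  (0,6): δ = 160.47°  ·
  (1,2): δ = 114.73°  ·
  (1,3): δ = 91.97°  ·
  (1,4): δ = 6.91°  ✓
  (1,5): δ = 85.67°  ·
  (1,6): δ = 99.91°  ·
  (2,3): δ = 157.25°  ·
  (2,4): δ = 72.19°  ·
  (2,5): δ = 20.40°  ✓
  (2,6): δ = 34.64°  ✓
  (3,4): δ = 94.94°  ·
  (3,5): δ = 2.36°  ✓
  (3,6): δ = 11.89°  ✓
  (4,5): δ = 87.42°  ·
  (4,6): δ = 73.17°  ·
  (5,6): δ = 165.76°  ·
antipodal pairs: 8

count = 8; pairs: (0,2), (0,3), (0,4), (1,4), (2,5), (2,6), (3,5), (3,6)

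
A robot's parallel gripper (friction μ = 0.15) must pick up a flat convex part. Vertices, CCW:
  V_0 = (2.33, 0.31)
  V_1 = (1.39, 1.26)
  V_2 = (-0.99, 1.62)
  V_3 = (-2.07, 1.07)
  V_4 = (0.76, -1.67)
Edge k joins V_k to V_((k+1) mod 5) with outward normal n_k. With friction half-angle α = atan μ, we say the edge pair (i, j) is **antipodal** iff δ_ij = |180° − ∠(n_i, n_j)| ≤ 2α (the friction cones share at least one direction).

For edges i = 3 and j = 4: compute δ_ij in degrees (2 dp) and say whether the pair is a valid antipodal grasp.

α = atan 0.15 = 8.53°;  2α = 17.06°
edge 3: e_3 = (+2.83, -2.74);  n_3 = (-0.6956, -0.7184)
edge 4: e_4 = (+1.57, +1.98);  n_4 = (+0.7836, -0.6213)
∠(n_3, n_4) = 95.66°
δ = |180° − 95.66°| = 84.34°
84.34° > 2α = 17.06°  →  invalid

δ = 84.34°, invalid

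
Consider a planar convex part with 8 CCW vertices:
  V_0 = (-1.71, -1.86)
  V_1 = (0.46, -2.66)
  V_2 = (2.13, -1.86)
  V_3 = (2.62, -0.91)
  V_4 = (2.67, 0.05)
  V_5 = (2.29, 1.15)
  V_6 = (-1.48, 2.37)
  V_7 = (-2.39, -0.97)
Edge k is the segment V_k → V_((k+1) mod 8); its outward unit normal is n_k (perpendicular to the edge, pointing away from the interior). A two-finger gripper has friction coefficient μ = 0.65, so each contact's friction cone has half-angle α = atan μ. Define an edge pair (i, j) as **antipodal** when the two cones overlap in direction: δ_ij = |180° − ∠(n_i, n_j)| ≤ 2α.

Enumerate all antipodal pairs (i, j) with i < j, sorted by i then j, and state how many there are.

α = atan 0.65 = 33.02°;  2α = 66.05°
n_0 = (-0.3459, -0.9383)
n_1 = (+0.4320, -0.9019)
n_2 = (+0.8887, -0.4584)
n_3 = (+0.9986, -0.0520)
n_4 = (+0.9452, +0.3265)
n_5 = (+0.3079, +0.9514)
n_6 = (-0.9648, +0.2629)
n_7 = (-0.7946, -0.6071)
  (0,1): δ = 134.17°  ·
  (0,2): δ = 97.05°  ·
  (0,3): δ = 72.74°  ·
  (0,4): δ = 50.71°  ✓
  (0,5): δ = 2.31°  ✓
  (0,6): δ = 95.00°  ·
  (0,7): δ = 147.62°  ·
  (1,2): δ = 142.88°  ·
  (1,3): δ = 118.58°  ·
  (1,4): δ = 96.54°  ·
  (1,5): δ = 43.53°  ✓
  (1,6): δ = 49.16°  ✓
  (1,7): δ = 101.79°  ·
  (2,3): δ = 155.70°  ·
  (2,4): δ = 133.66°  ·
  (2,5): δ = 80.65°  ·
  (2,6): δ = 12.04°  ✓
  (2,7): δ = 64.67°  ✓
  (3,4): δ = 157.96°  ·
  (3,5): δ = 104.95°  ·
  (3,6): δ = 12.26°  ✓
  (3,7): δ = 40.36°  ✓
  (4,5): δ = 126.99°  ·
  (4,6): δ = 34.30°  ✓
  (4,7): δ = 18.32°  ✓
  (5,6): δ = 87.31°  ·
  (5,7): δ = 34.69°  ✓
  (6,7): δ = 127.38°  ·
antipodal pairs: 11

count = 11; pairs: (0,4), (0,5), (1,5), (1,6), (2,6), (2,7), (3,6), (3,7), (4,6), (4,7), (5,7)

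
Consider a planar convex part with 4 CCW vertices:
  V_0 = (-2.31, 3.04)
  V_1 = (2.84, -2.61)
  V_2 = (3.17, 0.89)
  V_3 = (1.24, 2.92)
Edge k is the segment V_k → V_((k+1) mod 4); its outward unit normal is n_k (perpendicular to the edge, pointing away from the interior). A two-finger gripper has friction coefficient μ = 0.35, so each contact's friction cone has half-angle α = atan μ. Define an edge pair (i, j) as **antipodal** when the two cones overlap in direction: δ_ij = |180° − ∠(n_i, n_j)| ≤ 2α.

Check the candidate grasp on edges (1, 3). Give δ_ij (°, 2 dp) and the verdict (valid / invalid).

α = atan 0.35 = 19.29°;  2α = 38.58°
edge 1: e_1 = (+0.33, +3.50);  n_1 = (+0.9956, -0.0939)
edge 3: e_3 = (-3.55, +0.12);  n_3 = (+0.0338, +0.9994)
∠(n_1, n_3) = 93.45°
δ = |180° − 93.45°| = 86.55°
86.55° > 2α = 38.58°  →  invalid

δ = 86.55°, invalid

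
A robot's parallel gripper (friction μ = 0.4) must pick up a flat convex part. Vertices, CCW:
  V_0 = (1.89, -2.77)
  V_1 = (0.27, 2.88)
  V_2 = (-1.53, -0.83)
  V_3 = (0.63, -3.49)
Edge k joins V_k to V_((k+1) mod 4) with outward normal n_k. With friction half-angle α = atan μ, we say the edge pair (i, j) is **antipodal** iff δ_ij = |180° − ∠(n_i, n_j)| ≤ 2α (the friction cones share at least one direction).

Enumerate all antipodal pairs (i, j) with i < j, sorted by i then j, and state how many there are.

count = 3; pairs: (0,1), (0,2), (1,3)

α = atan 0.4 = 21.80°;  2α = 43.60°
n_0 = (+0.9613, +0.2756)
n_1 = (-0.8997, +0.4365)
n_2 = (-0.7763, -0.6304)
n_3 = (+0.4961, -0.8682)
  (0,1): δ = 41.88°  ✓
  (0,2): δ = 23.08°  ✓
  (0,3): δ = 103.75°  ·
  (1,2): δ = 115.04°  ·
  (1,3): δ = 34.37°  ✓
  (2,3): δ = 99.33°  ·
antipodal pairs: 3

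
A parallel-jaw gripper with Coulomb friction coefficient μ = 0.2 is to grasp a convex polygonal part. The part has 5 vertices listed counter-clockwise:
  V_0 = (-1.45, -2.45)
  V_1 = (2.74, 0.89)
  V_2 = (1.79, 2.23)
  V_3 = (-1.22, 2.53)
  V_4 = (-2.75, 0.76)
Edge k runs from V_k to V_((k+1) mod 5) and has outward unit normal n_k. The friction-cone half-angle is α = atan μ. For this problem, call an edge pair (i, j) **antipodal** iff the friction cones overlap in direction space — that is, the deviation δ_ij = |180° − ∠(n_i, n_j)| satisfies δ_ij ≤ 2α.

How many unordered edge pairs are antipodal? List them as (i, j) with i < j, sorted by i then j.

count = 2; pairs: (0,3), (1,4)

α = atan 0.2 = 11.31°;  2α = 22.62°
n_0 = (+0.6233, -0.7820)
n_1 = (+0.8158, +0.5784)
n_2 = (+0.0992, +0.9951)
n_3 = (-0.7565, +0.6540)
n_4 = (-0.9269, -0.3754)
  (0,1): δ = 93.22°  ·
  (0,2): δ = 44.25°  ·
  (0,3): δ = 10.60°  ✓
  (0,4): δ = 73.49°  ·
  (1,2): δ = 131.03°  ·
  (1,3): δ = 76.18°  ·
  (1,4): δ = 13.29°  ✓
  (2,3): δ = 125.15°  ·
  (2,4): δ = 62.26°  ·
  (3,4): δ = 117.11°  ·
antipodal pairs: 2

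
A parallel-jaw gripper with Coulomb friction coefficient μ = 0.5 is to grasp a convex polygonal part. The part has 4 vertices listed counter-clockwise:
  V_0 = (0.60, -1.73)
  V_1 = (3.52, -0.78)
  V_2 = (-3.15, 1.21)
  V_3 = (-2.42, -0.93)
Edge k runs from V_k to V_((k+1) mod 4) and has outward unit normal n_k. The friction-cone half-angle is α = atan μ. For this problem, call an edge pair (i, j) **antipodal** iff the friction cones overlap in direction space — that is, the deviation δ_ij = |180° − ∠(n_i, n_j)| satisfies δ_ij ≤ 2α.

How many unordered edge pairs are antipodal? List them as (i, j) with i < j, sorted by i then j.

α = atan 0.5 = 26.57°;  2α = 53.13°
n_0 = (+0.3094, -0.9509)
n_1 = (+0.2859, +0.9583)
n_2 = (-0.9464, -0.3229)
n_3 = (-0.2561, -0.9667)
  (0,1): δ = 34.63°  ✓
  (0,2): δ = 90.81°  ·
  (0,3): δ = 147.14°  ·
  (1,2): δ = 54.55°  ·
  (1,3): δ = 1.78°  ✓
  (2,3): δ = 123.67°  ·
antipodal pairs: 2

count = 2; pairs: (0,1), (1,3)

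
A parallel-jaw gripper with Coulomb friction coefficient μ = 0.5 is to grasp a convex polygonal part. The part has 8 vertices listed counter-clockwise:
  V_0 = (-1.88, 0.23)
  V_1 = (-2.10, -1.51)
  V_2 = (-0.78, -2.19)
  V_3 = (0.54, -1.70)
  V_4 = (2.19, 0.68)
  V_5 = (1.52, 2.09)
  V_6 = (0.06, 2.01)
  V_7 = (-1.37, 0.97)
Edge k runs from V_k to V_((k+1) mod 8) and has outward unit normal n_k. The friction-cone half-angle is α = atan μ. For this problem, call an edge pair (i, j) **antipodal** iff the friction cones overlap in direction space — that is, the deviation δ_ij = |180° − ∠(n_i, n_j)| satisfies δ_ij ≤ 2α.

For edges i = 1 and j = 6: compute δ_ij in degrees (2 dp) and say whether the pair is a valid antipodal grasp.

α = atan 0.5 = 26.57°;  2α = 53.13°
edge 1: e_1 = (+1.32, -0.68);  n_1 = (-0.4580, -0.8890)
edge 6: e_6 = (-1.43, -1.04);  n_6 = (-0.5882, +0.8087)
∠(n_1, n_6) = 116.72°
δ = |180° − 116.72°| = 63.28°
63.28° > 2α = 53.13°  →  invalid

δ = 63.28°, invalid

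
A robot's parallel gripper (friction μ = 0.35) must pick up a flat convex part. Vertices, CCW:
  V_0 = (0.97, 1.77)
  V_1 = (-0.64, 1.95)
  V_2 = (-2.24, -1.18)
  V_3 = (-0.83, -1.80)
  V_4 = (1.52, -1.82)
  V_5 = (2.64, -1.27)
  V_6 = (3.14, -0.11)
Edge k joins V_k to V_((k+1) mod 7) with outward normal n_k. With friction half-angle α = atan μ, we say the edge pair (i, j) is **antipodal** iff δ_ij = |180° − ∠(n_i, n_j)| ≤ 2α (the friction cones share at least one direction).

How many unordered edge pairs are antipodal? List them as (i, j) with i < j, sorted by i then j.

count = 6; pairs: (0,2), (0,3), (0,4), (1,4), (1,5), (2,6)

α = atan 0.35 = 19.29°;  2α = 38.58°
n_0 = (+0.1111, +0.9938)
n_1 = (-0.8904, +0.4552)
n_2 = (-0.4025, -0.9154)
n_3 = (-0.0085, -1.0000)
n_4 = (+0.4408, -0.8976)
n_5 = (+0.9183, -0.3958)
n_6 = (+0.6548, +0.7558)
  (0,1): δ = 110.70°  ·
  (0,2): δ = 17.36°  ✓
  (0,3): δ = 5.89°  ✓
  (0,4): δ = 32.53°  ✓
  (0,5): δ = 73.06°  ·
  (0,6): δ = 145.47°  ·
  (1,2): δ = 86.66°  ·
  (1,3): δ = 63.41°  ·
  (1,4): δ = 36.77°  ✓
  (1,5): δ = 3.76°  ✓
  (1,6): δ = 76.17°  ·
  (2,3): δ = 156.75°  ·
  (2,4): δ = 130.11°  ·
  (2,5): δ = 89.58°  ·
  (2,6): δ = 17.17°  ✓
  (3,4): δ = 153.36°  ·
  (3,5): δ = 112.83°  ·
  (3,6): δ = 40.42°  ·
  (4,5): δ = 139.47°  ·
  (4,6): δ = 67.06°  ·
  (5,6): δ = 107.59°  ·
antipodal pairs: 6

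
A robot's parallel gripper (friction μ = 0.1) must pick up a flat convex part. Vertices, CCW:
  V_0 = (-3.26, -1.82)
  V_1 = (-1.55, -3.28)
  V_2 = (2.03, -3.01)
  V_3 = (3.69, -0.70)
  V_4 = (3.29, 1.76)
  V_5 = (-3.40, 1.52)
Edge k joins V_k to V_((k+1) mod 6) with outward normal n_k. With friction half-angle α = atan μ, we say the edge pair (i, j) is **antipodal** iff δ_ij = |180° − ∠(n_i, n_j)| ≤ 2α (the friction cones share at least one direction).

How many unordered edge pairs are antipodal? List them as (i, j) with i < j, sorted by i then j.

α = atan 0.1 = 5.71°;  2α = 11.42°
n_0 = (-0.6493, -0.7605)
n_1 = (+0.0752, -0.9972)
n_2 = (+0.8121, -0.5836)
n_3 = (+0.9870, +0.1605)
n_4 = (-0.0359, +0.9994)
n_5 = (-0.9991, -0.0419)
  (0,1): δ = 135.20°  ·
  (0,2): δ = 85.21°  ·
  (0,3): δ = 40.27°  ·
  (0,4): δ = 42.55°  ·
  (0,5): δ = 132.89°  ·
  (1,2): δ = 130.01°  ·
  (1,3): δ = 85.08°  ·
  (1,4): δ = 2.26°  ✓
  (1,5): δ = 88.09°  ·
  (2,3): δ = 135.06°  ·
  (2,4): δ = 52.24°  ·
  (2,5): δ = 38.10°  ·
  (3,4): δ = 97.18°  ·
  (3,5): δ = 6.84°  ✓
  (4,5): δ = 89.65°  ·
antipodal pairs: 2

count = 2; pairs: (1,4), (3,5)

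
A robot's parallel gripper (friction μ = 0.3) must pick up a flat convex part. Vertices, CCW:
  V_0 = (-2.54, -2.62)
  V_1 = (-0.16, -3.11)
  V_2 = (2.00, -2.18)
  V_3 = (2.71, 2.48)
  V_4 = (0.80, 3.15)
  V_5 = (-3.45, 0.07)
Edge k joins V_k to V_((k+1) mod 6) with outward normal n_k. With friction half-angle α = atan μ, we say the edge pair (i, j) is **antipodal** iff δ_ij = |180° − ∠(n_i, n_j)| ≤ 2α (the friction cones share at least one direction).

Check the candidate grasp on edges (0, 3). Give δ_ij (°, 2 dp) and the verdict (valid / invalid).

α = atan 0.3 = 16.70°;  2α = 33.40°
edge 0: e_0 = (+2.38, -0.49);  n_0 = (-0.2017, -0.9795)
edge 3: e_3 = (-1.91, +0.67);  n_3 = (+0.3310, +0.9436)
∠(n_0, n_3) = 172.30°
δ = |180° − 172.30°| = 7.70°
7.70° ≤ 2α = 33.40°  →  valid

δ = 7.70°, valid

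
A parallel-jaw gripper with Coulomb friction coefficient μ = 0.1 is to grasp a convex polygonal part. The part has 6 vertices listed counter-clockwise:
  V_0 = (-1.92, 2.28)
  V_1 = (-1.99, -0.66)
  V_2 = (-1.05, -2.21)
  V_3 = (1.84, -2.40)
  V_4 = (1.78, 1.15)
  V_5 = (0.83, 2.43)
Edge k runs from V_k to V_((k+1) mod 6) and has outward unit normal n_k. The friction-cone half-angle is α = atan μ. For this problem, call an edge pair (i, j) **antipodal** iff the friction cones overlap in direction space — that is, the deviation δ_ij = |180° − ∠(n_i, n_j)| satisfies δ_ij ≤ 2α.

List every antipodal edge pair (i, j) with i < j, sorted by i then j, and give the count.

count = 3; pairs: (0,3), (1,4), (2,5)

α = atan 0.1 = 5.71°;  2α = 11.42°
n_0 = (-0.9997, +0.0238)
n_1 = (-0.8550, -0.5185)
n_2 = (-0.0656, -0.9978)
n_3 = (+0.9999, +0.0169)
n_4 = (+0.8030, +0.5960)
n_5 = (-0.0545, +0.9985)
  (0,1): δ = 147.40°  ·
  (0,2): δ = 92.40°  ·
  (0,3): δ = 2.33°  ✓
  (0,4): δ = 37.95°  ·
  (0,5): δ = 94.49°  ·
  (1,2): δ = 125.00°  ·
  (1,3): δ = 30.27°  ·
  (1,4): δ = 5.35°  ✓
  (1,5): δ = 61.89°  ·
  (2,3): δ = 85.27°  ·
  (2,4): δ = 49.66°  ·
  (2,5): δ = 6.88°  ✓
  (3,4): δ = 144.39°  ·
  (3,5): δ = 87.85°  ·
  (4,5): δ = 123.46°  ·
antipodal pairs: 3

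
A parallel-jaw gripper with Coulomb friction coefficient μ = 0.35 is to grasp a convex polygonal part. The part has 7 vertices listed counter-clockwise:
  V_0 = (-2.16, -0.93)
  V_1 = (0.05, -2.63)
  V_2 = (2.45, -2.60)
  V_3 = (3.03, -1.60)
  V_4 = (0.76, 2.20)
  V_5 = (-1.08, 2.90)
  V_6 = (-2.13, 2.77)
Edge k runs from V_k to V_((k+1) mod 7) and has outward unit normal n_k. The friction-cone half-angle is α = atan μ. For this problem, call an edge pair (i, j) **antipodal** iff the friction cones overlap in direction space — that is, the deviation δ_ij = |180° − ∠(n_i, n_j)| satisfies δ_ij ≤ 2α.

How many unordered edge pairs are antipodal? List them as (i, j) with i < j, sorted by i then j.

count = 6; pairs: (0,3), (0,4), (1,4), (1,5), (2,6), (3,6)

α = atan 0.35 = 19.29°;  2α = 38.58°
n_0 = (-0.6097, -0.7926)
n_1 = (+0.0125, -0.9999)
n_2 = (+0.8650, -0.5017)
n_3 = (+0.8585, +0.5128)
n_4 = (+0.3556, +0.9346)
n_5 = (-0.1229, +0.9924)
n_6 = (-1.0000, +0.0081)
  (0,1): δ = 141.72°  ·
  (0,2): δ = 82.55°  ·
  (0,3): δ = 21.58°  ✓
  (0,4): δ = 16.74°  ✓
  (0,5): δ = 44.63°  ·
  (0,6): δ = 127.10°  ·
  (1,2): δ = 120.83°  ·
  (1,3): δ = 59.86°  ·
  (1,4): δ = 21.54°  ✓
  (1,5): δ = 6.34°  ✓
  (1,6): δ = 88.82°  ·
  (2,3): δ = 119.03°  ·
  (2,4): δ = 80.71°  ·
  (2,5): δ = 52.83°  ·
  (2,6): δ = 29.65°  ✓
  (3,4): δ = 141.68°  ·
  (3,5): δ = 113.79°  ·
  (3,6): δ = 31.32°  ✓
  (4,5): δ = 152.11°  ·
  (4,6): δ = 69.64°  ·
  (5,6): δ = 97.52°  ·
antipodal pairs: 6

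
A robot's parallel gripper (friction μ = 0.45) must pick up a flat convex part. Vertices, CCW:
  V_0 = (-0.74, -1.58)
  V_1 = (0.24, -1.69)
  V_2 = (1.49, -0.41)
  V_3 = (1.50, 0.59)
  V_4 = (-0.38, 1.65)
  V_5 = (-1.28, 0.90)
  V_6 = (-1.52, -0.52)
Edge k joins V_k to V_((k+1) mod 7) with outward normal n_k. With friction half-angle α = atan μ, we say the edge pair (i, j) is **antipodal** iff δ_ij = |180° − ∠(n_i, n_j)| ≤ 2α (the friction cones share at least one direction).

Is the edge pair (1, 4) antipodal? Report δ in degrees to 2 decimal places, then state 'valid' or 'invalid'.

δ = 5.87°, valid

α = atan 0.45 = 24.23°;  2α = 48.46°
edge 1: e_1 = (+1.25, +1.28);  n_1 = (+0.7154, -0.6987)
edge 4: e_4 = (-0.90, -0.75);  n_4 = (-0.6402, +0.7682)
∠(n_1, n_4) = 174.13°
δ = |180° − 174.13°| = 5.87°
5.87° ≤ 2α = 48.46°  →  valid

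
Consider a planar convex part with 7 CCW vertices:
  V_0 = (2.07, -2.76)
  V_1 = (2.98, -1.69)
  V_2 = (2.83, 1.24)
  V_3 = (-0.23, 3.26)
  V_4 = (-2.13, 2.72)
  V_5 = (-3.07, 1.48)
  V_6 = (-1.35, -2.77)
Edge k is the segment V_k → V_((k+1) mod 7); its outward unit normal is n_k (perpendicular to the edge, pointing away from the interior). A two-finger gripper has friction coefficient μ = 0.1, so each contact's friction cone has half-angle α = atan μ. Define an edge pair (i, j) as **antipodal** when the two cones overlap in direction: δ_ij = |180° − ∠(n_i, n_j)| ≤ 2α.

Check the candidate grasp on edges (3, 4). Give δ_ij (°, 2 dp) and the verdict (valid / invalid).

δ = 143.03°, invalid

α = atan 0.1 = 5.71°;  2α = 11.42°
edge 3: e_3 = (-1.90, -0.54);  n_3 = (-0.2734, +0.9619)
edge 4: e_4 = (-0.94, -1.24);  n_4 = (-0.7969, +0.6041)
∠(n_3, n_4) = 36.97°
δ = |180° − 36.97°| = 143.03°
143.03° > 2α = 11.42°  →  invalid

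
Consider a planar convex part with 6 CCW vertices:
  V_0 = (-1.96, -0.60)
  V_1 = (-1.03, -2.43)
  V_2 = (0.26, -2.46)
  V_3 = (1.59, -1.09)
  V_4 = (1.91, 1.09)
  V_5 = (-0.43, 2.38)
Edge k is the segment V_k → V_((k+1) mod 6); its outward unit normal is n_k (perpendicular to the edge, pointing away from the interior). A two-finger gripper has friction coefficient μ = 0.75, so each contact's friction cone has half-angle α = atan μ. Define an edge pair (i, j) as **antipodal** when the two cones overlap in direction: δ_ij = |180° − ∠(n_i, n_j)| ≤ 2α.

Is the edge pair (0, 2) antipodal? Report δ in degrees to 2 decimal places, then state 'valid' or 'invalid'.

α = atan 0.75 = 36.87°;  2α = 73.74°
edge 0: e_0 = (+0.93, -1.83);  n_0 = (-0.8915, -0.4530)
edge 2: e_2 = (+1.33, +1.37);  n_2 = (+0.7175, -0.6966)
∠(n_0, n_2) = 108.91°
δ = |180° − 108.91°| = 71.09°
71.09° ≤ 2α = 73.74°  →  valid

δ = 71.09°, valid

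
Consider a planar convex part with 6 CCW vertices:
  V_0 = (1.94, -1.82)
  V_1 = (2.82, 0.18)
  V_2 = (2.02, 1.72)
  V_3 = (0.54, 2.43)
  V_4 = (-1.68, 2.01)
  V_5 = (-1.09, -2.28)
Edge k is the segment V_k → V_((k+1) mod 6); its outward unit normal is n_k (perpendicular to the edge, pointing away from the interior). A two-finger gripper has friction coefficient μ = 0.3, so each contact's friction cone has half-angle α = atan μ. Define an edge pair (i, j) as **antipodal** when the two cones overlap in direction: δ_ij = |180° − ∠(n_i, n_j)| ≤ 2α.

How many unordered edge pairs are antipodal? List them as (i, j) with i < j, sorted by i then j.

α = atan 0.3 = 16.70°;  2α = 33.40°
n_0 = (+0.9153, -0.4027)
n_1 = (+0.8874, +0.4610)
n_2 = (+0.4325, +0.9016)
n_3 = (-0.1859, +0.9826)
n_4 = (-0.9907, -0.1362)
n_5 = (+0.1501, -0.9887)
  (0,1): δ = 128.80°  ·
  (0,2): δ = 91.88°  ·
  (0,3): δ = 55.54°  ·
  (0,4): δ = 31.58°  ✓
  (0,5): δ = 122.38°  ·
  (1,2): δ = 143.08°  ·
  (1,3): δ = 106.74°  ·
  (1,4): δ = 19.62°  ✓
  (1,5): δ = 71.18°  ·
  (2,3): δ = 143.66°  ·
  (2,4): δ = 56.54°  ·
  (2,5): δ = 34.26°  ·
  (3,4): δ = 92.88°  ·
  (3,5): δ = 2.08°  ✓
  (4,5): δ = 89.20°  ·
antipodal pairs: 3

count = 3; pairs: (0,4), (1,4), (3,5)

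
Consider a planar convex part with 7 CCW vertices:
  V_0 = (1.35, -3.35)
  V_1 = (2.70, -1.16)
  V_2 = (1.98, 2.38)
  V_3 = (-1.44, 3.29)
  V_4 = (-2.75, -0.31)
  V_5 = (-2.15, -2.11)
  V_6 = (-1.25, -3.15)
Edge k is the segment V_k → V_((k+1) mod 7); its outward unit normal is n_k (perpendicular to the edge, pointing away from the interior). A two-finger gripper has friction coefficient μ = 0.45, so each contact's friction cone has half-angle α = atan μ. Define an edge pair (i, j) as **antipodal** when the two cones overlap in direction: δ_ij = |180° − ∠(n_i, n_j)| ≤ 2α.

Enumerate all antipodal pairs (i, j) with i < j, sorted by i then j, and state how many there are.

α = atan 0.45 = 24.23°;  2α = 48.46°
n_0 = (+0.8513, -0.5247)
n_1 = (+0.9799, +0.1993)
n_2 = (+0.2571, +0.9664)
n_3 = (-0.9397, +0.3420)
n_4 = (-0.9487, -0.3162)
n_5 = (-0.7562, -0.6544)
n_6 = (-0.0767, -0.9971)
  (0,1): δ = 136.85°  ·
  (0,2): δ = 73.25°  ·
  (0,3): δ = 11.66°  ✓
  (0,4): δ = 50.09°  ·
  (0,5): δ = 72.52°  ·
  (0,6): δ = 117.25°  ·
  (1,2): δ = 116.40°  ·
  (1,3): δ = 31.49°  ✓
  (1,4): δ = 6.94°  ✓
  (1,5): δ = 29.38°  ✓
  (1,6): δ = 74.10°  ·
  (2,3): δ = 95.10°  ·
  (2,4): δ = 56.66°  ·
  (2,5): δ = 34.23°  ✓
  (2,6): δ = 10.50°  ✓
  (3,4): δ = 141.57°  ·
  (3,5): δ = 119.13°  ·
  (3,6): δ = 74.40°  ·
  (4,5): δ = 157.56°  ·
  (4,6): δ = 112.83°  ·
  (5,6): δ = 135.27°  ·
antipodal pairs: 6

count = 6; pairs: (0,3), (1,3), (1,4), (1,5), (2,5), (2,6)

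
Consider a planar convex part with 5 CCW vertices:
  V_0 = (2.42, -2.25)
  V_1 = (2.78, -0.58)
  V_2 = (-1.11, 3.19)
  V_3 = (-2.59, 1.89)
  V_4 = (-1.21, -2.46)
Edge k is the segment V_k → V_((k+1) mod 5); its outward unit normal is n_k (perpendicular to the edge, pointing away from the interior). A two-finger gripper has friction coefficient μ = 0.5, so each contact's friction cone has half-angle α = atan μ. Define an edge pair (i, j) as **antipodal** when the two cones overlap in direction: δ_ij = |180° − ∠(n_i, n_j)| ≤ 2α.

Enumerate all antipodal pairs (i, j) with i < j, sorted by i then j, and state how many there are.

α = atan 0.5 = 26.57°;  2α = 53.13°
n_0 = (+0.9775, -0.2107)
n_1 = (+0.6959, +0.7181)
n_2 = (-0.6599, +0.7513)
n_3 = (-0.9532, -0.3024)
n_4 = (+0.0578, -0.9983)
  (0,1): δ = 121.94°  ·
  (0,2): δ = 36.54°  ✓
  (0,3): δ = 29.77°  ✓
  (0,4): δ = 105.48°  ·
  (1,2): δ = 94.60°  ·
  (1,3): δ = 28.30°  ✓
  (1,4): δ = 47.41°  ✓
  (2,3): δ = 113.69°  ·
  (2,4): δ = 37.98°  ✓
  (3,4): δ = 104.29°  ·
antipodal pairs: 5

count = 5; pairs: (0,2), (0,3), (1,3), (1,4), (2,4)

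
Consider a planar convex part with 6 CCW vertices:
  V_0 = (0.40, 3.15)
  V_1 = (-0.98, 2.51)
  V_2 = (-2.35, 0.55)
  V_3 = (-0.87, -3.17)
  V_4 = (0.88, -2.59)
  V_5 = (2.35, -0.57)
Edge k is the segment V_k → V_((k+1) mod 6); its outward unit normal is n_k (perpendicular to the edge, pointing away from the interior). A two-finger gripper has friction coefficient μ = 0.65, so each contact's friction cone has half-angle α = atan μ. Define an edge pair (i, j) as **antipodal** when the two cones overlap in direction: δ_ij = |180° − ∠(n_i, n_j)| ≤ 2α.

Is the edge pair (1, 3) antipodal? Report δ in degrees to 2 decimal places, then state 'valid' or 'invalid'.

α = atan 0.65 = 33.02°;  2α = 66.05°
edge 1: e_1 = (-1.37, -1.96);  n_1 = (-0.8196, +0.5729)
edge 3: e_3 = (+1.75, +0.58);  n_3 = (+0.3146, -0.9492)
∠(n_1, n_3) = 143.29°
δ = |180° − 143.29°| = 36.71°
36.71° ≤ 2α = 66.05°  →  valid

δ = 36.71°, valid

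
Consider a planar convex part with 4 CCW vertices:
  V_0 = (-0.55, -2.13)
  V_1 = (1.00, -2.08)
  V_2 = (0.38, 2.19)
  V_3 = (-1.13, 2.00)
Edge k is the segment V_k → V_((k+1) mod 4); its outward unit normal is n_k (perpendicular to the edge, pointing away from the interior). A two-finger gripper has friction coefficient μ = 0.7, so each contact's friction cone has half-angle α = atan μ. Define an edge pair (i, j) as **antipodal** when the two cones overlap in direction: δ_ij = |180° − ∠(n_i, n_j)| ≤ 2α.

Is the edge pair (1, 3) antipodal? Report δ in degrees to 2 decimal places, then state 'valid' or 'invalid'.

δ = 0.27°, valid

α = atan 0.7 = 34.99°;  2α = 69.98°
edge 1: e_1 = (-0.62, +4.27);  n_1 = (+0.9896, +0.1437)
edge 3: e_3 = (+0.58, -4.13);  n_3 = (-0.9903, -0.1391)
∠(n_1, n_3) = 179.73°
δ = |180° − 179.73°| = 0.27°
0.27° ≤ 2α = 69.98°  →  valid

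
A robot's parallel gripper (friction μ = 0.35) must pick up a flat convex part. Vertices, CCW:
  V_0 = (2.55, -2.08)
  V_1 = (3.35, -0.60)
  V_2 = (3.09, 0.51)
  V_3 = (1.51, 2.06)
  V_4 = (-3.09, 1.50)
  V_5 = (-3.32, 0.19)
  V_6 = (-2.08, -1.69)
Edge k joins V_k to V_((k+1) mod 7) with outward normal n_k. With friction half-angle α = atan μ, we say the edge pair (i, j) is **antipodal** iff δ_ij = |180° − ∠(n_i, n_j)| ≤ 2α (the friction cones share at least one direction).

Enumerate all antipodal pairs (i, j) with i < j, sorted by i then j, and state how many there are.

count = 5; pairs: (0,4), (1,4), (1,5), (2,5), (3,6)

α = atan 0.35 = 19.29°;  2α = 38.58°
n_0 = (+0.8797, -0.4755)
n_1 = (+0.9736, +0.2281)
n_2 = (+0.7003, +0.7139)
n_3 = (-0.1208, +0.9927)
n_4 = (-0.9849, +0.1729)
n_5 = (-0.8348, -0.5506)
n_6 = (-0.0839, -0.9965)
  (0,1): δ = 138.42°  ·
  (0,2): δ = 106.06°  ·
  (0,3): δ = 54.67°  ·
  (0,4): δ = 18.43°  ✓
  (0,5): δ = 61.80°  ·
  (0,6): δ = 113.58°  ·
  (1,2): δ = 147.63°  ·
  (1,3): δ = 96.24°  ·
  (1,4): δ = 23.14°  ✓
  (1,5): δ = 20.22°  ✓
  (1,6): δ = 72.00°  ·
  (2,3): δ = 128.61°  ·
  (2,4): δ = 55.51°  ·
  (2,5): δ = 12.14°  ✓
  (2,6): δ = 39.64°  ·
  (3,4): δ = 106.90°  ·
  (3,5): δ = 63.53°  ·
  (3,6): δ = 11.76°  ✓
  (4,5): δ = 136.63°  ·
  (4,6): δ = 84.86°  ·
  (5,6): δ = 128.22°  ·
antipodal pairs: 5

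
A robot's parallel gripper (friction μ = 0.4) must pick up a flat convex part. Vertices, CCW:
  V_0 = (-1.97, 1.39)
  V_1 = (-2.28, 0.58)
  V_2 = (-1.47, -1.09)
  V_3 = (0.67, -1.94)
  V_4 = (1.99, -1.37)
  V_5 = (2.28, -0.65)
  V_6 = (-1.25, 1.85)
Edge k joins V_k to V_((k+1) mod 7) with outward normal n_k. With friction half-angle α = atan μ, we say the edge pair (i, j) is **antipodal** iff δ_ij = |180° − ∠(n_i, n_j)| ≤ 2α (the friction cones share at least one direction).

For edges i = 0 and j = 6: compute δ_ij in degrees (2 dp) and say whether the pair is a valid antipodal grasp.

α = atan 0.4 = 21.80°;  2α = 43.60°
edge 0: e_0 = (-0.31, -0.81);  n_0 = (-0.9339, +0.3574)
edge 6: e_6 = (-0.72, -0.46);  n_6 = (-0.5384, +0.8427)
∠(n_0, n_6) = 36.48°
δ = |180° − 36.48°| = 143.52°
143.52° > 2α = 43.60°  →  invalid

δ = 143.52°, invalid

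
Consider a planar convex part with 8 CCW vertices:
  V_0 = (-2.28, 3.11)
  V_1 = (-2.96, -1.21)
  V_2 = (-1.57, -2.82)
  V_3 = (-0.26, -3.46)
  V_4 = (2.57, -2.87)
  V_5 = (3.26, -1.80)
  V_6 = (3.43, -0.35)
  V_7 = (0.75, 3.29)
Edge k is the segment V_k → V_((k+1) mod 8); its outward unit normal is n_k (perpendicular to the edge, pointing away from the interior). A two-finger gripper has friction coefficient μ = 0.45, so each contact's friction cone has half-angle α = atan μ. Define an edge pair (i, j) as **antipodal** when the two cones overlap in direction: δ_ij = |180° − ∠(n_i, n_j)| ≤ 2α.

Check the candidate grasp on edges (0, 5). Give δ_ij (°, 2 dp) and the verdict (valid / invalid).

α = atan 0.45 = 24.23°;  2α = 48.46°
edge 0: e_0 = (-0.68, -4.32);  n_0 = (-0.9878, +0.1555)
edge 5: e_5 = (+0.17, +1.45);  n_5 = (+0.9932, -0.1164)
∠(n_0, n_5) = 177.74°
δ = |180° − 177.74°| = 2.26°
2.26° ≤ 2α = 48.46°  →  valid

δ = 2.26°, valid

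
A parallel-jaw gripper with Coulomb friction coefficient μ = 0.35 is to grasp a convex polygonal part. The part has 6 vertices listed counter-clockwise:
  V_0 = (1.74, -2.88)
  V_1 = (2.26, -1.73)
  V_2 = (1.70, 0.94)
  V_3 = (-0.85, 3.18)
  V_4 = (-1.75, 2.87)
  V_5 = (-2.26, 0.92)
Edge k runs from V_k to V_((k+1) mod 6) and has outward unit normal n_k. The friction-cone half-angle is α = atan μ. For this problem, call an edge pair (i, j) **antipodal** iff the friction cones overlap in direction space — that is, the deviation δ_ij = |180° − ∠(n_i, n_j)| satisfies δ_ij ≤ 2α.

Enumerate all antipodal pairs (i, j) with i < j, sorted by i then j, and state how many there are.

α = atan 0.35 = 19.29°;  2α = 38.58°
n_0 = (+0.9112, -0.4120)
n_1 = (+0.9787, +0.2053)
n_2 = (+0.6600, +0.7513)
n_3 = (-0.3257, +0.9455)
n_4 = (-0.9675, +0.2530)
n_5 = (-0.6887, -0.7250)
  (0,1): δ = 143.82°  ·
  (0,2): δ = 106.97°  ·
  (0,3): δ = 46.66°  ·
  (0,4): δ = 9.67°  ✓
  (0,5): δ = 70.80°  ·
  (1,2): δ = 143.14°  ·
  (1,3): δ = 82.84°  ·
  (1,4): δ = 26.50°  ✓
  (1,5): δ = 34.62°  ✓
  (2,3): δ = 119.70°  ·
  (2,4): δ = 63.36°  ·
  (2,5): δ = 2.23°  ✓
  (3,4): δ = 123.66°  ·
  (3,5): δ = 62.54°  ·
  (4,5): δ = 118.87°  ·
antipodal pairs: 4

count = 4; pairs: (0,4), (1,4), (1,5), (2,5)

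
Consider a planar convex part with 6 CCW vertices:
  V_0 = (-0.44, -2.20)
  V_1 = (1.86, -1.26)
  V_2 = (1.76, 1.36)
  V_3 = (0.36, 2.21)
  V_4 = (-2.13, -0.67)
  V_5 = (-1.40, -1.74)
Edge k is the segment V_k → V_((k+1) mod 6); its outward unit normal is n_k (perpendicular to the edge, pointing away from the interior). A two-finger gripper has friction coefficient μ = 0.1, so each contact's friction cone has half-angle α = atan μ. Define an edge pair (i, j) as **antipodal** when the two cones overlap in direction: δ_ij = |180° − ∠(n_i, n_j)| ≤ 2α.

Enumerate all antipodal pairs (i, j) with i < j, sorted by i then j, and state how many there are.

count = 1; pairs: (2,5)

α = atan 0.1 = 5.71°;  2α = 11.42°
n_0 = (+0.3783, -0.9257)
n_1 = (+0.9993, +0.0381)
n_2 = (+0.5190, +0.8548)
n_3 = (-0.7565, +0.6540)
n_4 = (-0.8261, -0.5636)
n_5 = (-0.4321, -0.9018)
  (0,1): δ = 110.04°  ·
  (0,2): δ = 53.49°  ·
  (0,3): δ = 26.92°  ·
  (0,4): δ = 102.07°  ·
  (0,5): δ = 132.17°  ·
  (1,2): δ = 123.45°  ·
  (1,3): δ = 43.03°  ·
  (1,4): δ = 32.12°  ·
  (1,5): δ = 62.21°  ·
  (2,3): δ = 99.58°  ·
  (2,4): δ = 24.43°  ·
  (2,5): δ = 5.66°  ✓
  (3,4): δ = 104.85°  ·
  (3,5): δ = 74.76°  ·
  (4,5): δ = 149.91°  ·
antipodal pairs: 1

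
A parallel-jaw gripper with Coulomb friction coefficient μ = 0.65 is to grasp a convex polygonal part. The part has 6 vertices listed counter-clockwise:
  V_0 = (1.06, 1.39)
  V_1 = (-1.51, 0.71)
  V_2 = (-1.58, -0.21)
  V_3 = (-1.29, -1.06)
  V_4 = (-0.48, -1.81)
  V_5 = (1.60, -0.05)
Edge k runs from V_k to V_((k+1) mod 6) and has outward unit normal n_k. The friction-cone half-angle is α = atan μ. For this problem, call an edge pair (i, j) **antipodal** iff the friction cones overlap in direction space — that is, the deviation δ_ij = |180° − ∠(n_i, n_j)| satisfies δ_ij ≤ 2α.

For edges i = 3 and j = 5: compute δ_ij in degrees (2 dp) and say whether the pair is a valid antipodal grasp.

δ = 26.65°, valid

α = atan 0.65 = 33.02°;  2α = 66.05°
edge 3: e_3 = (+0.81, -0.75);  n_3 = (-0.6794, -0.7338)
edge 5: e_5 = (-0.54, +1.44);  n_5 = (+0.9363, +0.3511)
∠(n_3, n_5) = 153.35°
δ = |180° − 153.35°| = 26.65°
26.65° ≤ 2α = 66.05°  →  valid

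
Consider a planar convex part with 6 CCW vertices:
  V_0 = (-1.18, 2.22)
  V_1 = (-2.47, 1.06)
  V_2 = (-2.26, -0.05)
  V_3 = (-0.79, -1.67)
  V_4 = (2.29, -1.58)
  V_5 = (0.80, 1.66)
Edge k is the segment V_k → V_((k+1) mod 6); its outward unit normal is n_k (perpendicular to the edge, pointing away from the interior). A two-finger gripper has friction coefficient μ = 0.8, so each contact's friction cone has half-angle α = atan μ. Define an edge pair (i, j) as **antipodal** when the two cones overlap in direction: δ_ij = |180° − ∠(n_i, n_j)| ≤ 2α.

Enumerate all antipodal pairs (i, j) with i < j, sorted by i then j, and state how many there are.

count = 8; pairs: (0,3), (0,4), (1,4), (1,5), (2,4), (2,5), (3,4), (3,5)

α = atan 0.8 = 38.66°;  2α = 77.32°
n_0 = (-0.6686, +0.7436)
n_1 = (-0.9826, -0.1859)
n_2 = (-0.7406, -0.6720)
n_3 = (+0.0292, -0.9996)
n_4 = (+0.9085, +0.4178)
n_5 = (+0.2722, +0.9623)
  (0,1): δ = 121.25°  ·
  (0,2): δ = 89.74°  ·
  (0,3): δ = 40.29°  ✓
  (0,4): δ = 72.73°  ✓
  (0,5): δ = 122.24°  ·
  (1,2): δ = 148.49°  ·
  (1,3): δ = 99.04°  ·
  (1,4): δ = 13.98°  ✓
  (1,5): δ = 63.49°  ✓
  (2,3): δ = 130.55°  ·
  (2,4): δ = 17.52°  ✓
  (2,5): δ = 31.99°  ✓
  (3,4): δ = 66.98°  ✓
  (3,5): δ = 17.47°  ✓
  (4,5): δ = 130.49°  ·
antipodal pairs: 8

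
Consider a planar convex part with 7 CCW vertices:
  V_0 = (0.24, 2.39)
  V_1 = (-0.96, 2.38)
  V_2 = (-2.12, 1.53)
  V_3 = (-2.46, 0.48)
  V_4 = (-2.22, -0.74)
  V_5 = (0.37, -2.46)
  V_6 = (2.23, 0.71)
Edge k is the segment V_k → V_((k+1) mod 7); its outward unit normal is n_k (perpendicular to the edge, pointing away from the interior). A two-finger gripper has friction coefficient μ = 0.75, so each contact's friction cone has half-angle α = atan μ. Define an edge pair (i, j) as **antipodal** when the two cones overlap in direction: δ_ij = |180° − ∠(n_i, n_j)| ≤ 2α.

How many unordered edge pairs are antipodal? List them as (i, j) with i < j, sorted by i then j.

α = atan 0.75 = 36.87°;  2α = 73.74°
n_0 = (-0.0083, +1.0000)
n_1 = (-0.5911, +0.8066)
n_2 = (-0.9514, +0.3081)
n_3 = (-0.9812, -0.1930)
n_4 = (-0.5532, -0.8330)
n_5 = (+0.8625, -0.5061)
n_6 = (+0.6451, +0.7641)
  (0,1): δ = 144.25°  ·
  (0,2): δ = 108.42°  ·
  (0,3): δ = 79.35°  ·
  (0,4): δ = 34.07°  ✓
  (0,5): δ = 59.12°  ✓
  (0,6): δ = 139.35°  ·
  (1,2): δ = 144.17°  ·
  (1,3): δ = 115.10°  ·
  (1,4): δ = 69.82°  ✓
  (1,5): δ = 23.37°  ✓
  (1,6): δ = 103.60°  ·
  (2,3): δ = 150.93°  ·
  (2,4): δ = 105.65°  ·
  (2,5): δ = 12.46°  ✓
  (2,6): δ = 67.77°  ✓
  (3,4): δ = 134.72°  ·
  (3,5): δ = 41.53°  ✓
  (3,6): δ = 38.70°  ✓
  (4,5): δ = 86.81°  ·
  (4,6): δ = 6.58°  ✓
  (5,6): δ = 99.77°  ·
antipodal pairs: 9

count = 9; pairs: (0,4), (0,5), (1,4), (1,5), (2,5), (2,6), (3,5), (3,6), (4,6)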